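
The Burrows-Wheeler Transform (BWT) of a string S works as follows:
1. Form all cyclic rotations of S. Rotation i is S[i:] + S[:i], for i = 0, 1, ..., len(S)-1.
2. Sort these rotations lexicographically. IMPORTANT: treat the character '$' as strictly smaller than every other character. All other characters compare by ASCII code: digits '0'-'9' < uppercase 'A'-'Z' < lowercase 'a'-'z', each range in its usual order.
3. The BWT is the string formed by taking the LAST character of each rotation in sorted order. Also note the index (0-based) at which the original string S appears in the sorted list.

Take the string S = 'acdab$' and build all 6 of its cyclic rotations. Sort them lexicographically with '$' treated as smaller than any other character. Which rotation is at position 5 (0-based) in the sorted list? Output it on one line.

Answer: dab$ac

Derivation:
All 6 rotations (rotation i = S[i:]+S[:i]):
  rot[0] = acdab$
  rot[1] = cdab$a
  rot[2] = dab$ac
  rot[3] = ab$acd
  rot[4] = b$acda
  rot[5] = $acdab
Sorted (with $ < everything):
  sorted[0] = $acdab
  sorted[1] = ab$acd
  sorted[2] = acdab$
  sorted[3] = b$acda
  sorted[4] = cdab$a
  sorted[5] = dab$ac
sorted[5] = dab$ac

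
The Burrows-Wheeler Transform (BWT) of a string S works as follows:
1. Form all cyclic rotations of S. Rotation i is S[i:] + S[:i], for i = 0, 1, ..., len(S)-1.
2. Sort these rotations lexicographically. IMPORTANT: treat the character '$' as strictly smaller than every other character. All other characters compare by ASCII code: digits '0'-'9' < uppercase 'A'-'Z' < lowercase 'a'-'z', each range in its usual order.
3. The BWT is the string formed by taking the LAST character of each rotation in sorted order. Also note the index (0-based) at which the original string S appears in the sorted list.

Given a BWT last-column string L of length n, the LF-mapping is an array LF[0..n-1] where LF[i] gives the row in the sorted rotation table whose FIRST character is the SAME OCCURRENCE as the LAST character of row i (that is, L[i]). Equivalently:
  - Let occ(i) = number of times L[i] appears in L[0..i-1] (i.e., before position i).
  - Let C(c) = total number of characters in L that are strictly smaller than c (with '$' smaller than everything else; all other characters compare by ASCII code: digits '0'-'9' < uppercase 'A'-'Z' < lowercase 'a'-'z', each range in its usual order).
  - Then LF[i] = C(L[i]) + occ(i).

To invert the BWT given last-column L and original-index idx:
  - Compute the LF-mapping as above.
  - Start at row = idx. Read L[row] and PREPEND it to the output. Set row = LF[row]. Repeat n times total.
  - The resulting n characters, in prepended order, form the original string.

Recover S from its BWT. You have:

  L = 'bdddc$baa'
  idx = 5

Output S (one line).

LF mapping: 3 6 7 8 5 0 4 1 2
Walk LF starting at row 5, prepending L[row]:
  step 1: row=5, L[5]='$', prepend. Next row=LF[5]=0
  step 2: row=0, L[0]='b', prepend. Next row=LF[0]=3
  step 3: row=3, L[3]='d', prepend. Next row=LF[3]=8
  step 4: row=8, L[8]='a', prepend. Next row=LF[8]=2
  step 5: row=2, L[2]='d', prepend. Next row=LF[2]=7
  step 6: row=7, L[7]='a', prepend. Next row=LF[7]=1
  step 7: row=1, L[1]='d', prepend. Next row=LF[1]=6
  step 8: row=6, L[6]='b', prepend. Next row=LF[6]=4
  step 9: row=4, L[4]='c', prepend. Next row=LF[4]=5
Reversed output: cbdadadb$

Answer: cbdadadb$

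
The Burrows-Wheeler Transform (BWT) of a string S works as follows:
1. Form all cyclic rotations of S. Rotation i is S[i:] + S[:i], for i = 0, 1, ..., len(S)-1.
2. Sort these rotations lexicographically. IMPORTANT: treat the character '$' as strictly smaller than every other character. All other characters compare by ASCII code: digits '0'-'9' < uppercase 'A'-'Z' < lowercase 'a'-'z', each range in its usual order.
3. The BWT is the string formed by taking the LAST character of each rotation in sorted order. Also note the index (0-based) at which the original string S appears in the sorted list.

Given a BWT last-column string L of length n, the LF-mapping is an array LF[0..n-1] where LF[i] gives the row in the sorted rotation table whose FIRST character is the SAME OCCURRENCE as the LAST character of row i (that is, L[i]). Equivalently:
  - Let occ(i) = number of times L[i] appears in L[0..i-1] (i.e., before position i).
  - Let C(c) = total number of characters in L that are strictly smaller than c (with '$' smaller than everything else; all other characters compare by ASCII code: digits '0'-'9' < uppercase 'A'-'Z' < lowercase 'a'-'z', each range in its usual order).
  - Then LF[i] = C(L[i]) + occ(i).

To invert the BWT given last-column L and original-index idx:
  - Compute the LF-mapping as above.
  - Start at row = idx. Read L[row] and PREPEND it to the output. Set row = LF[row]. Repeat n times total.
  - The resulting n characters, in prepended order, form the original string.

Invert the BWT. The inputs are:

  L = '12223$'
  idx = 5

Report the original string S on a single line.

Answer: 32221$

Derivation:
LF mapping: 1 2 3 4 5 0
Walk LF starting at row 5, prepending L[row]:
  step 1: row=5, L[5]='$', prepend. Next row=LF[5]=0
  step 2: row=0, L[0]='1', prepend. Next row=LF[0]=1
  step 3: row=1, L[1]='2', prepend. Next row=LF[1]=2
  step 4: row=2, L[2]='2', prepend. Next row=LF[2]=3
  step 5: row=3, L[3]='2', prepend. Next row=LF[3]=4
  step 6: row=4, L[4]='3', prepend. Next row=LF[4]=5
Reversed output: 32221$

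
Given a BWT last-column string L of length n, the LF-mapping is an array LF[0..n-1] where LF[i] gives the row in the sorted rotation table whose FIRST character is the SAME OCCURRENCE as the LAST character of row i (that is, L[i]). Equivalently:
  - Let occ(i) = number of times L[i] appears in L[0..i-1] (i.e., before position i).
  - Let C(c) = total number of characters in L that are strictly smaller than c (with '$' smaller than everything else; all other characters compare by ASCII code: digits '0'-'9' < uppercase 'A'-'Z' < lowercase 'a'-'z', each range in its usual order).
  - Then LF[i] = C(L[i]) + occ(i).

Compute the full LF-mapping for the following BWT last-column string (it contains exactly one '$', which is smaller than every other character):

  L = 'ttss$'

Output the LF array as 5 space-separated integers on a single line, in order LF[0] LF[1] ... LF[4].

Answer: 3 4 1 2 0

Derivation:
Char counts: '$':1, 's':2, 't':2
C (first-col start): C('$')=0, C('s')=1, C('t')=3
L[0]='t': occ=0, LF[0]=C('t')+0=3+0=3
L[1]='t': occ=1, LF[1]=C('t')+1=3+1=4
L[2]='s': occ=0, LF[2]=C('s')+0=1+0=1
L[3]='s': occ=1, LF[3]=C('s')+1=1+1=2
L[4]='$': occ=0, LF[4]=C('$')+0=0+0=0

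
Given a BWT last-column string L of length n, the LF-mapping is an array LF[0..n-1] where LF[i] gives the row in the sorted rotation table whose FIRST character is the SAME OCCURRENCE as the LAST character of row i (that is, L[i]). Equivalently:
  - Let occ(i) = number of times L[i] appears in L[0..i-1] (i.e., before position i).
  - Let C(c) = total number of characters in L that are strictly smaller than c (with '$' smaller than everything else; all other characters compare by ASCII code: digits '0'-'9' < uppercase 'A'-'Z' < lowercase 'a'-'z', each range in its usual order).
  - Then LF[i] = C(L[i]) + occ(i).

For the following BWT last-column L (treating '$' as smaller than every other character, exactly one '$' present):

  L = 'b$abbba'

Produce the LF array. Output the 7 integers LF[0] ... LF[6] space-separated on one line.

Answer: 3 0 1 4 5 6 2

Derivation:
Char counts: '$':1, 'a':2, 'b':4
C (first-col start): C('$')=0, C('a')=1, C('b')=3
L[0]='b': occ=0, LF[0]=C('b')+0=3+0=3
L[1]='$': occ=0, LF[1]=C('$')+0=0+0=0
L[2]='a': occ=0, LF[2]=C('a')+0=1+0=1
L[3]='b': occ=1, LF[3]=C('b')+1=3+1=4
L[4]='b': occ=2, LF[4]=C('b')+2=3+2=5
L[5]='b': occ=3, LF[5]=C('b')+3=3+3=6
L[6]='a': occ=1, LF[6]=C('a')+1=1+1=2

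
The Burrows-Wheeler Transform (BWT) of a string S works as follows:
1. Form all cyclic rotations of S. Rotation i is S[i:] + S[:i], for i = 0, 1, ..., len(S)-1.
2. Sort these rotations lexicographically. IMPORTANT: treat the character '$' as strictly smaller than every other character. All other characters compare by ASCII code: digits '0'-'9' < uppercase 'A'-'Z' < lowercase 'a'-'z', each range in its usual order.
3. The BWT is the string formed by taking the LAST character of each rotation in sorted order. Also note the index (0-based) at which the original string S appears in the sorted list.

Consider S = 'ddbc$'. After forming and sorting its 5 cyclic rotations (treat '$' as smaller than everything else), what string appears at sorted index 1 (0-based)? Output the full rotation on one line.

All 5 rotations (rotation i = S[i:]+S[:i]):
  rot[0] = ddbc$
  rot[1] = dbc$d
  rot[2] = bc$dd
  rot[3] = c$ddb
  rot[4] = $ddbc
Sorted (with $ < everything):
  sorted[0] = $ddbc
  sorted[1] = bc$dd
  sorted[2] = c$ddb
  sorted[3] = dbc$d
  sorted[4] = ddbc$
sorted[1] = bc$dd

Answer: bc$dd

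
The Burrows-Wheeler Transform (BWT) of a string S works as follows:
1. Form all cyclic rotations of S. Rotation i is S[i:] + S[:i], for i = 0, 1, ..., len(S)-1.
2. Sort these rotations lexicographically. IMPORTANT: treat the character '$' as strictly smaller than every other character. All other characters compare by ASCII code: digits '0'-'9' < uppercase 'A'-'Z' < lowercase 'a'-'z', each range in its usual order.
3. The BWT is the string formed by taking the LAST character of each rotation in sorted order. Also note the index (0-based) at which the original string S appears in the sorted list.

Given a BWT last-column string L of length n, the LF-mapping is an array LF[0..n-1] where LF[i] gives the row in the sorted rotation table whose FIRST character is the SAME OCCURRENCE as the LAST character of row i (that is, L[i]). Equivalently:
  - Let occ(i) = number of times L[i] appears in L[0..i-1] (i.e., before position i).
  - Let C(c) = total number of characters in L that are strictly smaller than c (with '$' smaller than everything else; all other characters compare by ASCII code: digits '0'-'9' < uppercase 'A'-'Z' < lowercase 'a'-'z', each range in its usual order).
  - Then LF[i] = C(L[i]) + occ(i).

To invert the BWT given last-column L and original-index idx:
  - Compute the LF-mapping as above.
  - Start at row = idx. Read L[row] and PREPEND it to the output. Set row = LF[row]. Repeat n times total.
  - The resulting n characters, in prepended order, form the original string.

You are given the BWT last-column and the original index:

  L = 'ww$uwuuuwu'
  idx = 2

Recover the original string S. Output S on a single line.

LF mapping: 6 7 0 1 8 2 3 4 9 5
Walk LF starting at row 2, prepending L[row]:
  step 1: row=2, L[2]='$', prepend. Next row=LF[2]=0
  step 2: row=0, L[0]='w', prepend. Next row=LF[0]=6
  step 3: row=6, L[6]='u', prepend. Next row=LF[6]=3
  step 4: row=3, L[3]='u', prepend. Next row=LF[3]=1
  step 5: row=1, L[1]='w', prepend. Next row=LF[1]=7
  step 6: row=7, L[7]='u', prepend. Next row=LF[7]=4
  step 7: row=4, L[4]='w', prepend. Next row=LF[4]=8
  step 8: row=8, L[8]='w', prepend. Next row=LF[8]=9
  step 9: row=9, L[9]='u', prepend. Next row=LF[9]=5
  step 10: row=5, L[5]='u', prepend. Next row=LF[5]=2
Reversed output: uuwwuwuuw$

Answer: uuwwuwuuw$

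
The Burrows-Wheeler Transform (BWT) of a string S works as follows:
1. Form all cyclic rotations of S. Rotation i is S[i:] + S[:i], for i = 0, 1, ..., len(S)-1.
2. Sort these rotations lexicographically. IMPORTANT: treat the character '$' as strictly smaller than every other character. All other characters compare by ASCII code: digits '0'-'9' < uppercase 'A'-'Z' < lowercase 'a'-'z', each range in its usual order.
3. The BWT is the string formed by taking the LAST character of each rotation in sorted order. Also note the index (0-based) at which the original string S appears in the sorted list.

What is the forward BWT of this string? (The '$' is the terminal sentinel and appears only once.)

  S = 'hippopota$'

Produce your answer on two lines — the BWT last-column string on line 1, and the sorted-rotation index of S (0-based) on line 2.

Answer: at$hpppoio
2

Derivation:
All 10 rotations (rotation i = S[i:]+S[:i]):
  rot[0] = hippopota$
  rot[1] = ippopota$h
  rot[2] = ppopota$hi
  rot[3] = popota$hip
  rot[4] = opota$hipp
  rot[5] = pota$hippo
  rot[6] = ota$hippop
  rot[7] = ta$hippopo
  rot[8] = a$hippopot
  rot[9] = $hippopota
Sorted (with $ < everything):
  sorted[0] = $hippopota  (last char: 'a')
  sorted[1] = a$hippopot  (last char: 't')
  sorted[2] = hippopota$  (last char: '$')
  sorted[3] = ippopota$h  (last char: 'h')
  sorted[4] = opota$hipp  (last char: 'p')
  sorted[5] = ota$hippop  (last char: 'p')
  sorted[6] = popota$hip  (last char: 'p')
  sorted[7] = pota$hippo  (last char: 'o')
  sorted[8] = ppopota$hi  (last char: 'i')
  sorted[9] = ta$hippopo  (last char: 'o')
Last column: at$hpppoio
Original string S is at sorted index 2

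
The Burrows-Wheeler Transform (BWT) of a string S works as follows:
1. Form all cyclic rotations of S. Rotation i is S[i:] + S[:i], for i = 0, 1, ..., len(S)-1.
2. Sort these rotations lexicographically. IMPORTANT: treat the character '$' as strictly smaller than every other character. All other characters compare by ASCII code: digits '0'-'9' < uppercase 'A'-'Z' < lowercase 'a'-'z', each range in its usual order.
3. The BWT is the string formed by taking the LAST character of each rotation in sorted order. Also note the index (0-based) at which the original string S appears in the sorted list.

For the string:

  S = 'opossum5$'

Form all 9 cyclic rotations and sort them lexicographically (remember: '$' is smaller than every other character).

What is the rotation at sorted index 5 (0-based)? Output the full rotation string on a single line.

All 9 rotations (rotation i = S[i:]+S[:i]):
  rot[0] = opossum5$
  rot[1] = possum5$o
  rot[2] = ossum5$op
  rot[3] = ssum5$opo
  rot[4] = sum5$opos
  rot[5] = um5$oposs
  rot[6] = m5$opossu
  rot[7] = 5$opossum
  rot[8] = $opossum5
Sorted (with $ < everything):
  sorted[0] = $opossum5
  sorted[1] = 5$opossum
  sorted[2] = m5$opossu
  sorted[3] = opossum5$
  sorted[4] = ossum5$op
  sorted[5] = possum5$o
  sorted[6] = ssum5$opo
  sorted[7] = sum5$opos
  sorted[8] = um5$oposs
sorted[5] = possum5$o

Answer: possum5$o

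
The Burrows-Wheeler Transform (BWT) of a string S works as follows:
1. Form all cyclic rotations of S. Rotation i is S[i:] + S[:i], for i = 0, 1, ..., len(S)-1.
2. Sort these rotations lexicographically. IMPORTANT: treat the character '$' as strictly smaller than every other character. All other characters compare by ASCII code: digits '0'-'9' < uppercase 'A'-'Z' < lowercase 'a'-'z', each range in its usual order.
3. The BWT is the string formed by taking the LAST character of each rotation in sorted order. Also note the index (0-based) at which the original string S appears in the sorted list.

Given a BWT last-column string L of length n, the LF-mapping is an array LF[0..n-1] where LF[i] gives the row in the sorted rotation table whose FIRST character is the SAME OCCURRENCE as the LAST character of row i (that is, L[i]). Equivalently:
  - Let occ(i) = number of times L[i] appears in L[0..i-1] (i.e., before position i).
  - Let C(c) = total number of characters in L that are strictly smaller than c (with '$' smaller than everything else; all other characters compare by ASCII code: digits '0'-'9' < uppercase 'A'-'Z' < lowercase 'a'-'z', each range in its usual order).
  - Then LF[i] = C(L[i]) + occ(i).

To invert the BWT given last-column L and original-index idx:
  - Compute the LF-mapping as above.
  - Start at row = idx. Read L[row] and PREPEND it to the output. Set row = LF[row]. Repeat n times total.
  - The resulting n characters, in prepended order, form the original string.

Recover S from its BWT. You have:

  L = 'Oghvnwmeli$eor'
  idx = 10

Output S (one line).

Answer: overwhelmingO$

Derivation:
LF mapping: 1 4 5 12 9 13 8 2 7 6 0 3 10 11
Walk LF starting at row 10, prepending L[row]:
  step 1: row=10, L[10]='$', prepend. Next row=LF[10]=0
  step 2: row=0, L[0]='O', prepend. Next row=LF[0]=1
  step 3: row=1, L[1]='g', prepend. Next row=LF[1]=4
  step 4: row=4, L[4]='n', prepend. Next row=LF[4]=9
  step 5: row=9, L[9]='i', prepend. Next row=LF[9]=6
  step 6: row=6, L[6]='m', prepend. Next row=LF[6]=8
  step 7: row=8, L[8]='l', prepend. Next row=LF[8]=7
  step 8: row=7, L[7]='e', prepend. Next row=LF[7]=2
  step 9: row=2, L[2]='h', prepend. Next row=LF[2]=5
  step 10: row=5, L[5]='w', prepend. Next row=LF[5]=13
  step 11: row=13, L[13]='r', prepend. Next row=LF[13]=11
  step 12: row=11, L[11]='e', prepend. Next row=LF[11]=3
  step 13: row=3, L[3]='v', prepend. Next row=LF[3]=12
  step 14: row=12, L[12]='o', prepend. Next row=LF[12]=10
Reversed output: overwhelmingO$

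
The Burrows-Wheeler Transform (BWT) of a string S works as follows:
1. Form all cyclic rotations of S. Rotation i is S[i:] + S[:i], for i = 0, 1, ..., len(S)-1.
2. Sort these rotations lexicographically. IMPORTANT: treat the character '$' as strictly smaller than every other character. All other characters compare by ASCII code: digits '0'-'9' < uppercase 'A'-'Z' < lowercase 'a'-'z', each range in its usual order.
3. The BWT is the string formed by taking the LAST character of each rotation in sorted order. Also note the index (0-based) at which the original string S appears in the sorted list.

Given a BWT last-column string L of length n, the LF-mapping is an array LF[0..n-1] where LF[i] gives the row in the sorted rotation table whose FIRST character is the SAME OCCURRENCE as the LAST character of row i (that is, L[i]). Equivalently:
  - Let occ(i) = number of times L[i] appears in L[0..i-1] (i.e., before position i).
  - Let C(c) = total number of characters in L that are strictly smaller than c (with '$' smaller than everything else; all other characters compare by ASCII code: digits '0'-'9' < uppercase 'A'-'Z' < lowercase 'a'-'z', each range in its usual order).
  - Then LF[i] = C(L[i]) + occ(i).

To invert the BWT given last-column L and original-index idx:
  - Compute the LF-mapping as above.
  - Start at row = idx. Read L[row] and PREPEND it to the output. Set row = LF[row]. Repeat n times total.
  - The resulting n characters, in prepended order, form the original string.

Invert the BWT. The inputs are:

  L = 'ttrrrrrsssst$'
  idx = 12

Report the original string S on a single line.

Answer: ttrrrrrsssst$

Derivation:
LF mapping: 10 11 1 2 3 4 5 6 7 8 9 12 0
Walk LF starting at row 12, prepending L[row]:
  step 1: row=12, L[12]='$', prepend. Next row=LF[12]=0
  step 2: row=0, L[0]='t', prepend. Next row=LF[0]=10
  step 3: row=10, L[10]='s', prepend. Next row=LF[10]=9
  step 4: row=9, L[9]='s', prepend. Next row=LF[9]=8
  step 5: row=8, L[8]='s', prepend. Next row=LF[8]=7
  step 6: row=7, L[7]='s', prepend. Next row=LF[7]=6
  step 7: row=6, L[6]='r', prepend. Next row=LF[6]=5
  step 8: row=5, L[5]='r', prepend. Next row=LF[5]=4
  step 9: row=4, L[4]='r', prepend. Next row=LF[4]=3
  step 10: row=3, L[3]='r', prepend. Next row=LF[3]=2
  step 11: row=2, L[2]='r', prepend. Next row=LF[2]=1
  step 12: row=1, L[1]='t', prepend. Next row=LF[1]=11
  step 13: row=11, L[11]='t', prepend. Next row=LF[11]=12
Reversed output: ttrrrrrsssst$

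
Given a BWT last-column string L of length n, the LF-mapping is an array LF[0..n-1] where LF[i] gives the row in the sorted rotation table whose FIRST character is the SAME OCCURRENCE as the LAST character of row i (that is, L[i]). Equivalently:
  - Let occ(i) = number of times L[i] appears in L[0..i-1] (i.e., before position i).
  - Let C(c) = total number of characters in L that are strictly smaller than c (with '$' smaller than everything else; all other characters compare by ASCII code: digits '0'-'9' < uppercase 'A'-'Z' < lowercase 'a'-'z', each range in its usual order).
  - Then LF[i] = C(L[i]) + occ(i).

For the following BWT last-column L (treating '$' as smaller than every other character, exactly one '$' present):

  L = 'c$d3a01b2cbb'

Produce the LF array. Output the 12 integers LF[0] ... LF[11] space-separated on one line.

Answer: 9 0 11 4 5 1 2 6 3 10 7 8

Derivation:
Char counts: '$':1, '0':1, '1':1, '2':1, '3':1, 'a':1, 'b':3, 'c':2, 'd':1
C (first-col start): C('$')=0, C('0')=1, C('1')=2, C('2')=3, C('3')=4, C('a')=5, C('b')=6, C('c')=9, C('d')=11
L[0]='c': occ=0, LF[0]=C('c')+0=9+0=9
L[1]='$': occ=0, LF[1]=C('$')+0=0+0=0
L[2]='d': occ=0, LF[2]=C('d')+0=11+0=11
L[3]='3': occ=0, LF[3]=C('3')+0=4+0=4
L[4]='a': occ=0, LF[4]=C('a')+0=5+0=5
L[5]='0': occ=0, LF[5]=C('0')+0=1+0=1
L[6]='1': occ=0, LF[6]=C('1')+0=2+0=2
L[7]='b': occ=0, LF[7]=C('b')+0=6+0=6
L[8]='2': occ=0, LF[8]=C('2')+0=3+0=3
L[9]='c': occ=1, LF[9]=C('c')+1=9+1=10
L[10]='b': occ=1, LF[10]=C('b')+1=6+1=7
L[11]='b': occ=2, LF[11]=C('b')+2=6+2=8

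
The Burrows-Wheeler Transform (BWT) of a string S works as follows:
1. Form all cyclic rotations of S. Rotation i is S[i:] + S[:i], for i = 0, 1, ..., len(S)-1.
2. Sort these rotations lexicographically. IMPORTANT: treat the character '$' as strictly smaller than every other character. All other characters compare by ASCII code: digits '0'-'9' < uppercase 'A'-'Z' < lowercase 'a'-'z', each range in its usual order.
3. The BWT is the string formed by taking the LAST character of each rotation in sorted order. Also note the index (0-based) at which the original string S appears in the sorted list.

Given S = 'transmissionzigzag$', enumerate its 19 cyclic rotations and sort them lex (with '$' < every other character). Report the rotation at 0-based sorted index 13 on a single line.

All 19 rotations (rotation i = S[i:]+S[:i]):
  rot[0] = transmissionzigzag$
  rot[1] = ransmissionzigzag$t
  rot[2] = ansmissionzigzag$tr
  rot[3] = nsmissionzigzag$tra
  rot[4] = smissionzigzag$tran
  rot[5] = missionzigzag$trans
  rot[6] = issionzigzag$transm
  rot[7] = ssionzigzag$transmi
  rot[8] = sionzigzag$transmis
  rot[9] = ionzigzag$transmiss
  rot[10] = onzigzag$transmissi
  rot[11] = nzigzag$transmissio
  rot[12] = zigzag$transmission
  rot[13] = igzag$transmissionz
  rot[14] = gzag$transmissionzi
  rot[15] = zag$transmissionzig
  rot[16] = ag$transmissionzigz
  rot[17] = g$transmissionzigza
  rot[18] = $transmissionzigzag
Sorted (with $ < everything):
  sorted[0] = $transmissionzigzag
  sorted[1] = ag$transmissionzigz
  sorted[2] = ansmissionzigzag$tr
  sorted[3] = g$transmissionzigza
  sorted[4] = gzag$transmissionzi
  sorted[5] = igzag$transmissionz
  sorted[6] = ionzigzag$transmiss
  sorted[7] = issionzigzag$transm
  sorted[8] = missionzigzag$trans
  sorted[9] = nsmissionzigzag$tra
  sorted[10] = nzigzag$transmissio
  sorted[11] = onzigzag$transmissi
  sorted[12] = ransmissionzigzag$t
  sorted[13] = sionzigzag$transmis
  sorted[14] = smissionzigzag$tran
  sorted[15] = ssionzigzag$transmi
  sorted[16] = transmissionzigzag$
  sorted[17] = zag$transmissionzig
  sorted[18] = zigzag$transmission
sorted[13] = sionzigzag$transmis

Answer: sionzigzag$transmis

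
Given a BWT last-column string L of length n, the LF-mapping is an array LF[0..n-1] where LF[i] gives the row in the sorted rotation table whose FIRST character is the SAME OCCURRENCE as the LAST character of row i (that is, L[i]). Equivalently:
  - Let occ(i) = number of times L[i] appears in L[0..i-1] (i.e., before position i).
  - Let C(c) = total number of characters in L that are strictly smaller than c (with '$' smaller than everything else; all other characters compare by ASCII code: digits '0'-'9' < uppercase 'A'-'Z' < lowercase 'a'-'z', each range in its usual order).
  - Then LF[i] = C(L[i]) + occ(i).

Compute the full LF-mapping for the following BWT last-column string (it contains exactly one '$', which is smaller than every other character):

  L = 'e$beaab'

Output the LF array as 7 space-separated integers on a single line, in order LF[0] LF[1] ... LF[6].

Answer: 5 0 3 6 1 2 4

Derivation:
Char counts: '$':1, 'a':2, 'b':2, 'e':2
C (first-col start): C('$')=0, C('a')=1, C('b')=3, C('e')=5
L[0]='e': occ=0, LF[0]=C('e')+0=5+0=5
L[1]='$': occ=0, LF[1]=C('$')+0=0+0=0
L[2]='b': occ=0, LF[2]=C('b')+0=3+0=3
L[3]='e': occ=1, LF[3]=C('e')+1=5+1=6
L[4]='a': occ=0, LF[4]=C('a')+0=1+0=1
L[5]='a': occ=1, LF[5]=C('a')+1=1+1=2
L[6]='b': occ=1, LF[6]=C('b')+1=3+1=4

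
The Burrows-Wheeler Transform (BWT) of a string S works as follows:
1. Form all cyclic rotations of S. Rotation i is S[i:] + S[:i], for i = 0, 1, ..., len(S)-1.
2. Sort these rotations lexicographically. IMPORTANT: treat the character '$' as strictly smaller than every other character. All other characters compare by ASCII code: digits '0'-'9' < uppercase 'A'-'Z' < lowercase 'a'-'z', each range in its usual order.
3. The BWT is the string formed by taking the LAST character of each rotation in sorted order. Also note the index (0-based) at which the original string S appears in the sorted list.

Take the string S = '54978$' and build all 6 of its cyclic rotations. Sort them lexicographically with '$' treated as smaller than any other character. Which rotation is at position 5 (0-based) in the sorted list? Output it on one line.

Answer: 978$54

Derivation:
All 6 rotations (rotation i = S[i:]+S[:i]):
  rot[0] = 54978$
  rot[1] = 4978$5
  rot[2] = 978$54
  rot[3] = 78$549
  rot[4] = 8$5497
  rot[5] = $54978
Sorted (with $ < everything):
  sorted[0] = $54978
  sorted[1] = 4978$5
  sorted[2] = 54978$
  sorted[3] = 78$549
  sorted[4] = 8$5497
  sorted[5] = 978$54
sorted[5] = 978$54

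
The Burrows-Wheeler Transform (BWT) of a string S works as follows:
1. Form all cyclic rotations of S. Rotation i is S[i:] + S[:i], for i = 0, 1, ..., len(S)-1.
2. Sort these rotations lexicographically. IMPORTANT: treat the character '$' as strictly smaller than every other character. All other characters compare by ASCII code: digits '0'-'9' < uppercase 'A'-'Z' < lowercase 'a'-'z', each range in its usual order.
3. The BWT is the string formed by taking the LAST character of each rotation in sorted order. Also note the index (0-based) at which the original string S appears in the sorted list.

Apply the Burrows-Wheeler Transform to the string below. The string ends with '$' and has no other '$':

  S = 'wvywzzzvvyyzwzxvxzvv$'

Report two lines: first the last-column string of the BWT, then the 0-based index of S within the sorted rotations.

Answer: vvzzxwv$zyzvvvyxzywzw
7

Derivation:
All 21 rotations (rotation i = S[i:]+S[:i]):
  rot[0] = wvywzzzvvyyzwzxvxzvv$
  rot[1] = vywzzzvvyyzwzxvxzvv$w
  rot[2] = ywzzzvvyyzwzxvxzvv$wv
  rot[3] = wzzzvvyyzwzxvxzvv$wvy
  rot[4] = zzzvvyyzwzxvxzvv$wvyw
  rot[5] = zzvvyyzwzxvxzvv$wvywz
  rot[6] = zvvyyzwzxvxzvv$wvywzz
  rot[7] = vvyyzwzxvxzvv$wvywzzz
  rot[8] = vyyzwzxvxzvv$wvywzzzv
  rot[9] = yyzwzxvxzvv$wvywzzzvv
  rot[10] = yzwzxvxzvv$wvywzzzvvy
  rot[11] = zwzxvxzvv$wvywzzzvvyy
  rot[12] = wzxvxzvv$wvywzzzvvyyz
  rot[13] = zxvxzvv$wvywzzzvvyyzw
  rot[14] = xvxzvv$wvywzzzvvyyzwz
  rot[15] = vxzvv$wvywzzzvvyyzwzx
  rot[16] = xzvv$wvywzzzvvyyzwzxv
  rot[17] = zvv$wvywzzzvvyyzwzxvx
  rot[18] = vv$wvywzzzvvyyzwzxvxz
  rot[19] = v$wvywzzzvvyyzwzxvxzv
  rot[20] = $wvywzzzvvyyzwzxvxzvv
Sorted (with $ < everything):
  sorted[0] = $wvywzzzvvyyzwzxvxzvv  (last char: 'v')
  sorted[1] = v$wvywzzzvvyyzwzxvxzv  (last char: 'v')
  sorted[2] = vv$wvywzzzvvyyzwzxvxz  (last char: 'z')
  sorted[3] = vvyyzwzxvxzvv$wvywzzz  (last char: 'z')
  sorted[4] = vxzvv$wvywzzzvvyyzwzx  (last char: 'x')
  sorted[5] = vywzzzvvyyzwzxvxzvv$w  (last char: 'w')
  sorted[6] = vyyzwzxvxzvv$wvywzzzv  (last char: 'v')
  sorted[7] = wvywzzzvvyyzwzxvxzvv$  (last char: '$')
  sorted[8] = wzxvxzvv$wvywzzzvvyyz  (last char: 'z')
  sorted[9] = wzzzvvyyzwzxvxzvv$wvy  (last char: 'y')
  sorted[10] = xvxzvv$wvywzzzvvyyzwz  (last char: 'z')
  sorted[11] = xzvv$wvywzzzvvyyzwzxv  (last char: 'v')
  sorted[12] = ywzzzvvyyzwzxvxzvv$wv  (last char: 'v')
  sorted[13] = yyzwzxvxzvv$wvywzzzvv  (last char: 'v')
  sorted[14] = yzwzxvxzvv$wvywzzzvvy  (last char: 'y')
  sorted[15] = zvv$wvywzzzvvyyzwzxvx  (last char: 'x')
  sorted[16] = zvvyyzwzxvxzvv$wvywzz  (last char: 'z')
  sorted[17] = zwzxvxzvv$wvywzzzvvyy  (last char: 'y')
  sorted[18] = zxvxzvv$wvywzzzvvyyzw  (last char: 'w')
  sorted[19] = zzvvyyzwzxvxzvv$wvywz  (last char: 'z')
  sorted[20] = zzzvvyyzwzxvxzvv$wvyw  (last char: 'w')
Last column: vvzzxwv$zyzvvvyxzywzw
Original string S is at sorted index 7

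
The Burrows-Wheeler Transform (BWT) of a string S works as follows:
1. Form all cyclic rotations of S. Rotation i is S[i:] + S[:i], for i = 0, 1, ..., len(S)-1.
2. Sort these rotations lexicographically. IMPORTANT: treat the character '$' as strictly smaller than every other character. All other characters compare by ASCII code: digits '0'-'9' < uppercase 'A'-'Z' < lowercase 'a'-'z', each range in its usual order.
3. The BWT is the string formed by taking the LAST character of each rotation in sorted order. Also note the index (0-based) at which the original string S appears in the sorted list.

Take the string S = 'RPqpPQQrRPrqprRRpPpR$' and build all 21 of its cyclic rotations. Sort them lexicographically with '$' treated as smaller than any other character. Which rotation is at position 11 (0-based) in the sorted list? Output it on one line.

Answer: RpPpR$RPqpPQQrRPrqprR

Derivation:
All 21 rotations (rotation i = S[i:]+S[:i]):
  rot[0] = RPqpPQQrRPrqprRRpPpR$
  rot[1] = PqpPQQrRPrqprRRpPpR$R
  rot[2] = qpPQQrRPrqprRRpPpR$RP
  rot[3] = pPQQrRPrqprRRpPpR$RPq
  rot[4] = PQQrRPrqprRRpPpR$RPqp
  rot[5] = QQrRPrqprRRpPpR$RPqpP
  rot[6] = QrRPrqprRRpPpR$RPqpPQ
  rot[7] = rRPrqprRRpPpR$RPqpPQQ
  rot[8] = RPrqprRRpPpR$RPqpPQQr
  rot[9] = PrqprRRpPpR$RPqpPQQrR
  rot[10] = rqprRRpPpR$RPqpPQQrRP
  rot[11] = qprRRpPpR$RPqpPQQrRPr
  rot[12] = prRRpPpR$RPqpPQQrRPrq
  rot[13] = rRRpPpR$RPqpPQQrRPrqp
  rot[14] = RRpPpR$RPqpPQQrRPrqpr
  rot[15] = RpPpR$RPqpPQQrRPrqprR
  rot[16] = pPpR$RPqpPQQrRPrqprRR
  rot[17] = PpR$RPqpPQQrRPrqprRRp
  rot[18] = pR$RPqpPQQrRPrqprRRpP
  rot[19] = R$RPqpPQQrRPrqprRRpPp
  rot[20] = $RPqpPQQrRPrqprRRpPpR
Sorted (with $ < everything):
  sorted[0] = $RPqpPQQrRPrqprRRpPpR
  sorted[1] = PQQrRPrqprRRpPpR$RPqp
  sorted[2] = PpR$RPqpPQQrRPrqprRRp
  sorted[3] = PqpPQQrRPrqprRRpPpR$R
  sorted[4] = PrqprRRpPpR$RPqpPQQrR
  sorted[5] = QQrRPrqprRRpPpR$RPqpP
  sorted[6] = QrRPrqprRRpPpR$RPqpPQ
  sorted[7] = R$RPqpPQQrRPrqprRRpPp
  sorted[8] = RPqpPQQrRPrqprRRpPpR$
  sorted[9] = RPrqprRRpPpR$RPqpPQQr
  sorted[10] = RRpPpR$RPqpPQQrRPrqpr
  sorted[11] = RpPpR$RPqpPQQrRPrqprR
  sorted[12] = pPQQrRPrqprRRpPpR$RPq
  sorted[13] = pPpR$RPqpPQQrRPrqprRR
  sorted[14] = pR$RPqpPQQrRPrqprRRpP
  sorted[15] = prRRpPpR$RPqpPQQrRPrq
  sorted[16] = qpPQQrRPrqprRRpPpR$RP
  sorted[17] = qprRRpPpR$RPqpPQQrRPr
  sorted[18] = rRPrqprRRpPpR$RPqpPQQ
  sorted[19] = rRRpPpR$RPqpPQQrRPrqp
  sorted[20] = rqprRRpPpR$RPqpPQQrRP
sorted[11] = RpPpR$RPqpPQQrRPrqprR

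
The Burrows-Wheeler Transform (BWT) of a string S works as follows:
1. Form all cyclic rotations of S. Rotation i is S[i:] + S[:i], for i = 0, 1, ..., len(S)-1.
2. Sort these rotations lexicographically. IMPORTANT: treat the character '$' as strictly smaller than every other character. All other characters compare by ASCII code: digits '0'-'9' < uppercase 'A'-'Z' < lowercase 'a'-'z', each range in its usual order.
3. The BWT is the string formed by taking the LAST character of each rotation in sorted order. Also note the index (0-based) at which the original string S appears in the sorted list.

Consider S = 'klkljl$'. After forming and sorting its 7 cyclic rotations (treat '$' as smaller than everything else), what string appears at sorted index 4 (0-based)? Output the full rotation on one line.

All 7 rotations (rotation i = S[i:]+S[:i]):
  rot[0] = klkljl$
  rot[1] = lkljl$k
  rot[2] = kljl$kl
  rot[3] = ljl$klk
  rot[4] = jl$klkl
  rot[5] = l$klklj
  rot[6] = $klkljl
Sorted (with $ < everything):
  sorted[0] = $klkljl
  sorted[1] = jl$klkl
  sorted[2] = kljl$kl
  sorted[3] = klkljl$
  sorted[4] = l$klklj
  sorted[5] = ljl$klk
  sorted[6] = lkljl$k
sorted[4] = l$klklj

Answer: l$klklj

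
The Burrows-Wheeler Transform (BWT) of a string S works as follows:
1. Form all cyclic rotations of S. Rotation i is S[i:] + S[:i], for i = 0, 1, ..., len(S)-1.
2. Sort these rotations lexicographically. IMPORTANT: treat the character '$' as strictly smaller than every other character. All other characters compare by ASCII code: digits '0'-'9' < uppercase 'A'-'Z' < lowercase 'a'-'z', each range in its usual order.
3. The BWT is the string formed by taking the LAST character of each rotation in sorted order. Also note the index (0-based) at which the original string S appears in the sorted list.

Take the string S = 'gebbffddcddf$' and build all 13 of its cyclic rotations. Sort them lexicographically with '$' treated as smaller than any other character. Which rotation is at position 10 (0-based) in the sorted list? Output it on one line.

Answer: fddcddf$gebbf

Derivation:
All 13 rotations (rotation i = S[i:]+S[:i]):
  rot[0] = gebbffddcddf$
  rot[1] = ebbffddcddf$g
  rot[2] = bbffddcddf$ge
  rot[3] = bffddcddf$geb
  rot[4] = ffddcddf$gebb
  rot[5] = fddcddf$gebbf
  rot[6] = ddcddf$gebbff
  rot[7] = dcddf$gebbffd
  rot[8] = cddf$gebbffdd
  rot[9] = ddf$gebbffddc
  rot[10] = df$gebbffddcd
  rot[11] = f$gebbffddcdd
  rot[12] = $gebbffddcddf
Sorted (with $ < everything):
  sorted[0] = $gebbffddcddf
  sorted[1] = bbffddcddf$ge
  sorted[2] = bffddcddf$geb
  sorted[3] = cddf$gebbffdd
  sorted[4] = dcddf$gebbffd
  sorted[5] = ddcddf$gebbff
  sorted[6] = ddf$gebbffddc
  sorted[7] = df$gebbffddcd
  sorted[8] = ebbffddcddf$g
  sorted[9] = f$gebbffddcdd
  sorted[10] = fddcddf$gebbf
  sorted[11] = ffddcddf$gebb
  sorted[12] = gebbffddcddf$
sorted[10] = fddcddf$gebbf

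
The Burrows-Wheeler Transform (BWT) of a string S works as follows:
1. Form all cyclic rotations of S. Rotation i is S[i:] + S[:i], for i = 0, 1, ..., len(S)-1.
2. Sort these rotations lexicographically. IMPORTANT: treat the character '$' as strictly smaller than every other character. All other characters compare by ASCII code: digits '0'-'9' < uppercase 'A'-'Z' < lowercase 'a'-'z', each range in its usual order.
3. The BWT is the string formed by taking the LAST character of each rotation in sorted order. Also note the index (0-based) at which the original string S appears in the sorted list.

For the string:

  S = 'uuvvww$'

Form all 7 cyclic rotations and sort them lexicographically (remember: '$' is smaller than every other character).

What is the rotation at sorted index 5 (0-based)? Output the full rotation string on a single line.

All 7 rotations (rotation i = S[i:]+S[:i]):
  rot[0] = uuvvww$
  rot[1] = uvvww$u
  rot[2] = vvww$uu
  rot[3] = vww$uuv
  rot[4] = ww$uuvv
  rot[5] = w$uuvvw
  rot[6] = $uuvvww
Sorted (with $ < everything):
  sorted[0] = $uuvvww
  sorted[1] = uuvvww$
  sorted[2] = uvvww$u
  sorted[3] = vvww$uu
  sorted[4] = vww$uuv
  sorted[5] = w$uuvvw
  sorted[6] = ww$uuvv
sorted[5] = w$uuvvw

Answer: w$uuvvw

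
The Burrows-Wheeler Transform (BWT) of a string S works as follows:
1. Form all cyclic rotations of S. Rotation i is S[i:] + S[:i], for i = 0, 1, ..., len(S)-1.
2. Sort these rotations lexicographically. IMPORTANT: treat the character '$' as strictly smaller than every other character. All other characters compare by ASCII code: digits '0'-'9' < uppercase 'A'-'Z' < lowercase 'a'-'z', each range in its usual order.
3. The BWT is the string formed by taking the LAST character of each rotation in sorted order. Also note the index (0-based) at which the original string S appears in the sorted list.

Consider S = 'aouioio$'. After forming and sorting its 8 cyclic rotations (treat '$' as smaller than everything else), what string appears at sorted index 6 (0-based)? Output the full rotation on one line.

All 8 rotations (rotation i = S[i:]+S[:i]):
  rot[0] = aouioio$
  rot[1] = ouioio$a
  rot[2] = uioio$ao
  rot[3] = ioio$aou
  rot[4] = oio$aoui
  rot[5] = io$aouio
  rot[6] = o$aouioi
  rot[7] = $aouioio
Sorted (with $ < everything):
  sorted[0] = $aouioio
  sorted[1] = aouioio$
  sorted[2] = io$aouio
  sorted[3] = ioio$aou
  sorted[4] = o$aouioi
  sorted[5] = oio$aoui
  sorted[6] = ouioio$a
  sorted[7] = uioio$ao
sorted[6] = ouioio$a

Answer: ouioio$a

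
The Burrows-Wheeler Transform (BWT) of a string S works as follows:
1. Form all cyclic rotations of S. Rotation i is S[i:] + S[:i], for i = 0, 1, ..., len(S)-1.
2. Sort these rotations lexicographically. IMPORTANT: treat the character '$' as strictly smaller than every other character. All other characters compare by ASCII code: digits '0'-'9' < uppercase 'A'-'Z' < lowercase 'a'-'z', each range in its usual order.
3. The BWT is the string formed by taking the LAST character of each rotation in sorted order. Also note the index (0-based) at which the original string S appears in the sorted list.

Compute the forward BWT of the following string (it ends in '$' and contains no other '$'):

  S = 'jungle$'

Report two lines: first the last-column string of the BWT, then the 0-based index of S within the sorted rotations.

Answer: eln$guj
3

Derivation:
All 7 rotations (rotation i = S[i:]+S[:i]):
  rot[0] = jungle$
  rot[1] = ungle$j
  rot[2] = ngle$ju
  rot[3] = gle$jun
  rot[4] = le$jung
  rot[5] = e$jungl
  rot[6] = $jungle
Sorted (with $ < everything):
  sorted[0] = $jungle  (last char: 'e')
  sorted[1] = e$jungl  (last char: 'l')
  sorted[2] = gle$jun  (last char: 'n')
  sorted[3] = jungle$  (last char: '$')
  sorted[4] = le$jung  (last char: 'g')
  sorted[5] = ngle$ju  (last char: 'u')
  sorted[6] = ungle$j  (last char: 'j')
Last column: eln$guj
Original string S is at sorted index 3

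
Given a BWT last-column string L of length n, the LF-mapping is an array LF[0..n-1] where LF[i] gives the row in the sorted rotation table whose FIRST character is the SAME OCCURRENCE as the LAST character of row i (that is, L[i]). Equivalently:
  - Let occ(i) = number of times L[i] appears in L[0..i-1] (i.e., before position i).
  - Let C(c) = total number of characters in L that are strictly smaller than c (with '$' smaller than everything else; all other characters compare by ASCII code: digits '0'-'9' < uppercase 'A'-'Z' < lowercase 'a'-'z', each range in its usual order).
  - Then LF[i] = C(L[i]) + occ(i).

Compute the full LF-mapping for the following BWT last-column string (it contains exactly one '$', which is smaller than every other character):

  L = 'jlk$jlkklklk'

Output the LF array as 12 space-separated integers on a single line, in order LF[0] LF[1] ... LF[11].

Char counts: '$':1, 'j':2, 'k':5, 'l':4
C (first-col start): C('$')=0, C('j')=1, C('k')=3, C('l')=8
L[0]='j': occ=0, LF[0]=C('j')+0=1+0=1
L[1]='l': occ=0, LF[1]=C('l')+0=8+0=8
L[2]='k': occ=0, LF[2]=C('k')+0=3+0=3
L[3]='$': occ=0, LF[3]=C('$')+0=0+0=0
L[4]='j': occ=1, LF[4]=C('j')+1=1+1=2
L[5]='l': occ=1, LF[5]=C('l')+1=8+1=9
L[6]='k': occ=1, LF[6]=C('k')+1=3+1=4
L[7]='k': occ=2, LF[7]=C('k')+2=3+2=5
L[8]='l': occ=2, LF[8]=C('l')+2=8+2=10
L[9]='k': occ=3, LF[9]=C('k')+3=3+3=6
L[10]='l': occ=3, LF[10]=C('l')+3=8+3=11
L[11]='k': occ=4, LF[11]=C('k')+4=3+4=7

Answer: 1 8 3 0 2 9 4 5 10 6 11 7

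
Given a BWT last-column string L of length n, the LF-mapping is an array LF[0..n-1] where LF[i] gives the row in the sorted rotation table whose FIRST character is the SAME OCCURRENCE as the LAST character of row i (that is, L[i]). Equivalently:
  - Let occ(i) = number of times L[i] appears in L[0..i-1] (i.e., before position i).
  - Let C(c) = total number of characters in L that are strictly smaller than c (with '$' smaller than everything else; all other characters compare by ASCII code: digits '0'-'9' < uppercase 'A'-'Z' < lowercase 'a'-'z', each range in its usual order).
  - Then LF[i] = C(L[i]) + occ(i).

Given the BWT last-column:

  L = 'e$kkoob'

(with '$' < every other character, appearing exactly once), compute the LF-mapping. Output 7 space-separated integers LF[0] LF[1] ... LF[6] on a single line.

Char counts: '$':1, 'b':1, 'e':1, 'k':2, 'o':2
C (first-col start): C('$')=0, C('b')=1, C('e')=2, C('k')=3, C('o')=5
L[0]='e': occ=0, LF[0]=C('e')+0=2+0=2
L[1]='$': occ=0, LF[1]=C('$')+0=0+0=0
L[2]='k': occ=0, LF[2]=C('k')+0=3+0=3
L[3]='k': occ=1, LF[3]=C('k')+1=3+1=4
L[4]='o': occ=0, LF[4]=C('o')+0=5+0=5
L[5]='o': occ=1, LF[5]=C('o')+1=5+1=6
L[6]='b': occ=0, LF[6]=C('b')+0=1+0=1

Answer: 2 0 3 4 5 6 1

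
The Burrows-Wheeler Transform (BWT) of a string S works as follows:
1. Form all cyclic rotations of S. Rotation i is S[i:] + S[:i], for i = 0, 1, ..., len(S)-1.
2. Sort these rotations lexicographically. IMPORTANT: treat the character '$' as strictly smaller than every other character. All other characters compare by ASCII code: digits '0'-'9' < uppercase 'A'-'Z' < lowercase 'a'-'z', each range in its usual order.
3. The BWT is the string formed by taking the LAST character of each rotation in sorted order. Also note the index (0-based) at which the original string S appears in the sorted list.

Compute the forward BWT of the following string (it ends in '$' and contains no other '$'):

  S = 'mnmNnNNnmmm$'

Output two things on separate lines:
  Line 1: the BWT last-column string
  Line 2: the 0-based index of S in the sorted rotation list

Answer: mnmNmnmn$NmN
8

Derivation:
All 12 rotations (rotation i = S[i:]+S[:i]):
  rot[0] = mnmNnNNnmmm$
  rot[1] = nmNnNNnmmm$m
  rot[2] = mNnNNnmmm$mn
  rot[3] = NnNNnmmm$mnm
  rot[4] = nNNnmmm$mnmN
  rot[5] = NNnmmm$mnmNn
  rot[6] = Nnmmm$mnmNnN
  rot[7] = nmmm$mnmNnNN
  rot[8] = mmm$mnmNnNNn
  rot[9] = mm$mnmNnNNnm
  rot[10] = m$mnmNnNNnmm
  rot[11] = $mnmNnNNnmmm
Sorted (with $ < everything):
  sorted[0] = $mnmNnNNnmmm  (last char: 'm')
  sorted[1] = NNnmmm$mnmNn  (last char: 'n')
  sorted[2] = NnNNnmmm$mnm  (last char: 'm')
  sorted[3] = Nnmmm$mnmNnN  (last char: 'N')
  sorted[4] = m$mnmNnNNnmm  (last char: 'm')
  sorted[5] = mNnNNnmmm$mn  (last char: 'n')
  sorted[6] = mm$mnmNnNNnm  (last char: 'm')
  sorted[7] = mmm$mnmNnNNn  (last char: 'n')
  sorted[8] = mnmNnNNnmmm$  (last char: '$')
  sorted[9] = nNNnmmm$mnmN  (last char: 'N')
  sorted[10] = nmNnNNnmmm$m  (last char: 'm')
  sorted[11] = nmmm$mnmNnNN  (last char: 'N')
Last column: mnmNmnmn$NmN
Original string S is at sorted index 8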